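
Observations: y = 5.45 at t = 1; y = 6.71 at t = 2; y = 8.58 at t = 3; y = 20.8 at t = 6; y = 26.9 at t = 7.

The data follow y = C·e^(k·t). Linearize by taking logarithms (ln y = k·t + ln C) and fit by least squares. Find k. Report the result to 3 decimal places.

Taking logs, ln y = k·t + ln C, so regress ln y on t.
Σt = 19.0000, Σ(t)² = 99.0000, Σln y = 12.0757, Σt·ln y = 53.2057.
Normal system: [[99.0000, 19.0000]; [19.0000, 5]]·[k, ln C]ᵀ = [53.2057, 12.0757]ᵀ.
Δ = 99.0000·5 − (19.0000)² = 134.0000; k = (53.2057·5 − 19.0000·12.0757)/134.0000 = 0.27306, ln C = (99.0000·12.0757 − 19.0000·53.2057)/134.0000 = 1.37753.

k = 0.273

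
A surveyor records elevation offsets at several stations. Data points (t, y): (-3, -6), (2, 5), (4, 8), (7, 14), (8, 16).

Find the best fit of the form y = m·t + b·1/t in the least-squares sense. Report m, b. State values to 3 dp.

With design matrix A, AᵀA = [[142, 5]; [5, 12973/28224]] and Aᵀy = [286, 21/2]ᵀ.
Eliminating b: (12973/28224)·(row 1) − 5·(row 2) gives (568283/14112)·m = (12973/28224)·286 − 5·(21/2) = 1114259/14112, so m = 1114259/568283.
Then b = ((21/2) − 5·(1114259/568283))/(12973/28224) = 860832/568283.

m = 1.961, b = 1.515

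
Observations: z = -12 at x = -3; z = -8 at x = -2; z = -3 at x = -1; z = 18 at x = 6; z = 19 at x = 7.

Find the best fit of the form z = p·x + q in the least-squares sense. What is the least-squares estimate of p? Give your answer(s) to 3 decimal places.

p = 3.099

Normal-equation sums: Σx·x = 99, Σx = 7, Σ1 = 5.
For Aᵀz: Σx·z = 296, Σz = 14.
Normal equations: [[99, 7]; [7, 5]]·[p, q]ᵀ = [296, 14]ᵀ.
det = 99·5 − 7² = 446.
p = (296·5 − 7·14)/446 = 691/223; q = (99·14 − 7·296)/446 = -343/223.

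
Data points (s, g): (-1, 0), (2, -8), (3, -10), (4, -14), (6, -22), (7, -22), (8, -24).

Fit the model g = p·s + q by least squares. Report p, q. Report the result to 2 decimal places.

p = -2.82, q = -2.62

The normal equations are: 179·p + 29·q = -580;  29·p + 7·q = -100.
(Σs·s = 179, Σs = 29, Σ1 = 7, Σs·g = -580, Σg = -100.)
det = 179·7 − 29² = 412.
p = ((-580)·7 − 29·(-100))/412 = -290/103; q = (179·(-100) − 29·(-580))/412 = -270/103.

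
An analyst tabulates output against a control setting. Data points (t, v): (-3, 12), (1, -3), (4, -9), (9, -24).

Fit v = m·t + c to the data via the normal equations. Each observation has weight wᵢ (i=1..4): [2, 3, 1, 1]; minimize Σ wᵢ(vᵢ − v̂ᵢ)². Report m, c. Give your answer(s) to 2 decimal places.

m = -2.96, c = 1.66

Entries of AᵀWA: Σwᵢ·t·t = 118, Σwᵢ·t = 10, Σwᵢ·1 = 7.
And Σwᵢ·t·v = -333, Σwᵢ·v = -18.
AᵀWA·[m, c]ᵀ = AᵀWv becomes [[118, 10]; [10, 7]]·[m, c]ᵀ = [-333, -18]ᵀ.
Δ = 118·7 − 10² = 726.
m = ((-333)·7 − 10·(-18))/726 = -717/242; c = (118·(-18) − 10·(-333))/726 = 201/121.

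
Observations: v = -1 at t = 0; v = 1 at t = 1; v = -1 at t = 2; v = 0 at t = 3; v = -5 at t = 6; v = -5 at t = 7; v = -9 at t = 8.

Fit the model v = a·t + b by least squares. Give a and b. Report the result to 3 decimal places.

MᵀM·[a, b]ᵀ = Mᵀv reads: 163·a + 27·b = -138;  27·a + 7·b = -20.
det = 163·7 − 27² = 412.
a = ((-138)·7 − 27·(-20))/412 = -213/206; b = (163·(-20) − 27·(-138))/412 = 233/206.

a = -1.034, b = 1.131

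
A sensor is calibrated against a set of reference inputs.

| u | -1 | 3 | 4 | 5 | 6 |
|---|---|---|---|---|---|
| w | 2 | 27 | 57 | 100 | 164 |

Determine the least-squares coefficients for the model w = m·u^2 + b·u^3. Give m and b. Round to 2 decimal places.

The normal equations are: 2259·m + 12167·b = 9561;  12167·m + 67107·b = 52299.
(Σu^2·u^2 = 2259, Σu^2·u^3 = 12167, Σu^3·u^3 = 67107, Σu^2·w = 9561, Σu^3·w = 52299.)
det = 2259·67107 − 12167² = 3558824.
m = (9561·67107 − 12167·52299)/3558824 = 2644047/1779412; b = (2259·52299 − 12167·9561)/3558824 = 907377/1779412.

m = 1.49, b = 0.51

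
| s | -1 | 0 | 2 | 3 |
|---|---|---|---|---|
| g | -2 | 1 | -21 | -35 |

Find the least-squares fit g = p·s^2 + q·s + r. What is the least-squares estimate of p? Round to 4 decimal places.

Entries of XᵀX: Σs^2·s^2 = 98, Σs^2·s = 34, Σs^2 = 14, Σs·s = 14, Σs = 4, Σ1 = 4.
And Σs^2·g = -401, Σs·g = -145, Σg = -57.
Inverting the 3×3 Gram matrix, [p, q, r]ᵀ = [-17/6, -47/15, -6/5]ᵀ.

p = -2.8333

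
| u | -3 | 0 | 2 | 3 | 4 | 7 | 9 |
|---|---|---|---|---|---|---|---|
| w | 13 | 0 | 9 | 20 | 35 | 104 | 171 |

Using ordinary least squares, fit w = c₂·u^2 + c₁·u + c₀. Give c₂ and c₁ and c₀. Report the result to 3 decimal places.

c₂ = 1.995, c₁ = 1.119, c₀ = -1.118

Normal-equation sums: Σu^2·u^2 = 9396, Σu^2·u = 1144, Σu^2 = 168, Σu·u = 168, Σu = 22, Σ1 = 7.
Right-hand side: Σu^2·w = 19840, Σu·w = 2446, Σw = 352.
Normal equations: [[9396, 1144, 168]; [1144, 168, 22]; [168, 22, 7]]·[c₂, c₁, c₀]ᵀ = [19840, 2446, 352]ᵀ.
Row-reducing yields c₂ = 131651/65981, c₁ = 147661/131962, c₀ = -73761/65981.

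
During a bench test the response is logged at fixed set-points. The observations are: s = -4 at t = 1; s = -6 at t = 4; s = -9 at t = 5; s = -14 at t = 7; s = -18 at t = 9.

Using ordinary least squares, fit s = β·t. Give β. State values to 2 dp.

Compute the Gram sums: Σt·t = 172.
Right-hand side: Σt·s = -333.
Normal equations: [[172]]·[β]ᵀ = [-333]ᵀ.
β = (-333)/172 = -1.93605.

β = -1.94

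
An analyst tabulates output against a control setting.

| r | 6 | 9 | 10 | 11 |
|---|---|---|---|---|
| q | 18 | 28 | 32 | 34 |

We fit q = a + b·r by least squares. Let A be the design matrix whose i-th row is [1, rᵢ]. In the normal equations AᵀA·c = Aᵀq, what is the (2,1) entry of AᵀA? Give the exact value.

Row 2 ↔ basis r, column 1 ↔ basis 1, so (AᵀA)_{2,1} = Σᵢ r = (6)·(1) + (9)·(1) + (10)·(1) + (11)·(1) = 36.

36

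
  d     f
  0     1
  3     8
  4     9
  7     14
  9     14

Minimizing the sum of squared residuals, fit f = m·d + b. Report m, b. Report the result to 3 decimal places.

m = 1.472, b = 2.431

Normal-equation sums: Σd·d = 155, Σd = 23, Σ1 = 5.
And Σd·f = 284, Σf = 46.
So XᵀX·[m, b]ᵀ = Xᵀf: [[155, 23]; [23, 5]]·[m, b]ᵀ = [284, 46]ᵀ.
Eliminating b: 5·(row 1) − 23·(row 2) gives 246·m = 5·284 − 23·46 = 362, so m = 181/123.
Then b = (46 − 23·(181/123))/5 = 299/123.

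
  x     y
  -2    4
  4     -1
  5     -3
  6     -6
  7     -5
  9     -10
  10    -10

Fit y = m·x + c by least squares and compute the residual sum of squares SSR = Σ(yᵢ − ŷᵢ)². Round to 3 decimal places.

Sums needed: Σx·x = 311, Σx = 39, Σ1 = 7.
Right-hand side: Σx·y = -288, Σy = -31.
MᵀM·[m, c]ᵀ = Mᵀy becomes [[311, 39]; [39, 7]]·[m, c]ᵀ = [-288, -31]ᵀ.
Eliminating c: 7·(row 1) − 39·(row 2) gives 656·m = 7·(-288) − 39·(-31) = -807, so m = -807/656.
Then c = ((-31) − 39·(-807/656))/7 = 1591/656.
Residuals: -581/656, 981/656, 119/164, -685/656, 389/328, -111/82, -81/656; SSR = 5177/656.

SSR = 7.892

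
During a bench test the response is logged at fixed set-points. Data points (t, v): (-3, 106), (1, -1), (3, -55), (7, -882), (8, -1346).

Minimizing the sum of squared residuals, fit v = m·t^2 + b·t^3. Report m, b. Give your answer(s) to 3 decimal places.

Setting ∂/∂m … = 0 gives: 6660·m + 49576·b = -128904;  49576·m + 381252·b = -996026.
(Σt^2·t^2 = 6660, Σt^2·t^3 = 49576, Σt^3·t^3 = 381252, Σt^2·v = -128904, Σt^3·v = -996026.)
Eliminating b: 381252·(row 1) − 49576·(row 2) gives 81358544·m = 381252·(-128904) − 49576·(-996026) = 234077168, so m = 14629823/5084909.
Then b = ((-996026) − 49576·(14629823/5084909))/381252 = -30373557/10169818.

m = 2.877, b = -2.987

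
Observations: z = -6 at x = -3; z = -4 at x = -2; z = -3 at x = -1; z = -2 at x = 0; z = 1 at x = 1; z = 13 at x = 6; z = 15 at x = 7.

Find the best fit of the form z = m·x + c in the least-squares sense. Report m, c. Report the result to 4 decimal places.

From the data, Σx·x = 100, Σx = 8, Σ1 = 7.
And Σx·z = 213, Σz = 14.
So MᵀM·[m, c]ᵀ = Mᵀz: [[100, 8]; [8, 7]]·[m, c]ᵀ = [213, 14]ᵀ.
Eliminating c: 7·(row 1) − 8·(row 2) gives 636·m = 7·213 − 8·14 = 1379, so m = 1379/636.
Then c = (14 − 8·(1379/636))/7 = -76/159.

m = 2.1682, c = -0.4780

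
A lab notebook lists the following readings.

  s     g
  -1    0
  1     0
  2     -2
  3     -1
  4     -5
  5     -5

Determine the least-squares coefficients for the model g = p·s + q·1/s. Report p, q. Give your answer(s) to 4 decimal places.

p = -1.0456, q = 1.0919

The normal equations are: 56·p + 6·q = -52;  6·p + (8869/3600)·q = -43/12.
(Σs·s = 56, Σs·1/s = 6, Σ1/s·1/s = 8869/3600, Σs·g = -52, Σ1/s·g = -43/12.)
det = 56·(8869/3600) − 6² = 45883/450.
p = ((-52)·(8869/3600) − 6·(-43/12))/(45883/450) = -95947/91766; q = (56·(-43/12) − 6·(-52))/(45883/450) = 50100/45883.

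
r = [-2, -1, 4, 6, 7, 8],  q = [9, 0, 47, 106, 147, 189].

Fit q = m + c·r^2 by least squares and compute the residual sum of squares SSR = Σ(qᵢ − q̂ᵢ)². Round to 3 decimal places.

Normal-equation sums: Σ1 = 6, Σr^2 = 170, Σr^2·r^2 = 8066.
And Σq = 498, Σr^2·q = 23903.
So XᵀX·[m, c]ᵀ = Xᵀq: [[6, 170]; [170, 8066]]·[m, c]ᵀ = [498, 23903]ᵀ.
Eliminating c: 8066·(row 1) − 170·(row 2) gives 19496·m = 8066·498 − 170·23903 = -46642, so m = -23321/9748.
Then c = (23903 − 170·(-23321/9748))/8066 = 29379/9748.
Residuals: -6463/9748, -3029/4874, 11413/9748, -1035/9748, 8353/4874, -14563/9748; SSR = 71909/9748.

SSR = 7.377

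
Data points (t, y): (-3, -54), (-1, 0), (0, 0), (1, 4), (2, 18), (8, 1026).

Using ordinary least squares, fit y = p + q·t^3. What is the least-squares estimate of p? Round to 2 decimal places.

The normal system MᵀM·[p, q]ᵀ = Mᵀy is [[6, 493]; [493, 262939]]·[p, q]ᵀ = [994, 526918]ᵀ.
Δ = 6·262939 − 493² = 1334585.
p = (994·262939 − 493·526918)/1334585 = 13368/11215; q = (6·526918 − 493·994)/1334585 = 381638/190655.

p = 1.19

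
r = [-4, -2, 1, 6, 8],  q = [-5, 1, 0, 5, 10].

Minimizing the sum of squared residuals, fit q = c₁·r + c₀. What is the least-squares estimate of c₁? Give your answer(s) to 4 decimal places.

c₁ = 1.0324

Forming MᵀM = [[121, 9]; [9, 5]] and Mᵀq = [128, 11]ᵀ gives MᵀM·[c₁, c₀]ᵀ = Mᵀq.
det = 121·5 − 9² = 524.
c₁ = (128·5 − 9·11)/524 = 541/524; c₀ = (121·11 − 9·128)/524 = 179/524.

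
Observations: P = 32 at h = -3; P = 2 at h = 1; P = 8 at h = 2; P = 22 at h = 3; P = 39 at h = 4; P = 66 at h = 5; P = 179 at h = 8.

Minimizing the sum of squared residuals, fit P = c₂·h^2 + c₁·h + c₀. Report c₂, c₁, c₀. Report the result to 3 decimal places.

Setting ∂/∂c₂ … = 0 gives: 5156·c₂ + 710·c₁ + 128·c₀ = 14250;  710·c₂ + 128·c₁ + 20·c₀ = 1906;  128·c₂ + 20·c₁ + 7·c₀ = 348.
Row-reducing yields c₂ = 428627/141681, c₁ = -259643/141681, c₀ = -17448/47227.

c₂ = 3.025, c₁ = -1.833, c₀ = -0.369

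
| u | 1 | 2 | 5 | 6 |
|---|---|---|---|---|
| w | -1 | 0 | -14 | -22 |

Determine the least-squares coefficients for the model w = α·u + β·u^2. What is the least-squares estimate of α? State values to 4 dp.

α = 1.2271

The normal system XᵀX·[α, β]ᵀ = Xᵀw is [[66, 350]; [350, 1938]]·[α, β]ᵀ = [-203, -1143]ᵀ.
Δ = 66·1938 − 350² = 5408.
α = ((-203)·1938 − 350·(-1143))/5408 = 1659/1352; β = (66·(-1143) − 350·(-203))/5408 = -1097/1352.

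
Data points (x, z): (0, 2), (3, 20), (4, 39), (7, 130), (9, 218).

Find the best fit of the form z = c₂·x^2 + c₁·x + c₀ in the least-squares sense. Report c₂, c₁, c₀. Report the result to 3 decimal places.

From the data, Σx^2·x^2 = 9299, Σx^2·x = 1163, Σx^2 = 155, Σx·x = 155, Σx = 23, Σ1 = 5.
For Aᵀz: Σx^2·z = 24832, Σx·z = 3088, Σz = 409.
Normal equations: [[9299, 1163, 155]; [1163, 155, 23]; [155, 23, 5]]·[c₂, c₁, c₀]ᵀ = [24832, 3088, 409]ᵀ.
Inverting the 3×3 Gram matrix, [c₂, c₁, c₀]ᵀ = [449/152, -379/152, 129/76]ᵀ.

c₂ = 2.954, c₁ = -2.493, c₀ = 1.697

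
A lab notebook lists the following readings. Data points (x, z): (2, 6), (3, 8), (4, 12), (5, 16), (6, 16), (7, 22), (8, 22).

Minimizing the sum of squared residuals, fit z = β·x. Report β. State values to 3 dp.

From the data, Σx·x = 203.
And Σx·z = 590.
Hence β = 590 / 203 ≈ 2.9064.

β = 2.906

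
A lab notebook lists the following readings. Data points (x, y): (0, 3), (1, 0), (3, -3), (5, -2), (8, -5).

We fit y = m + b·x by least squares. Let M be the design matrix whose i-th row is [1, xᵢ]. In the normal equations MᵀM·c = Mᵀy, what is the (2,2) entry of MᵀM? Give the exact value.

Row 2 ↔ basis x, column 2 ↔ basis x, so (MᵀM)_{2,2} = Σᵢ (x)·(x) = (0)·(0) + (1)·(1) + (3)·(3) + (5)·(5) + (8)·(8) = 99.

99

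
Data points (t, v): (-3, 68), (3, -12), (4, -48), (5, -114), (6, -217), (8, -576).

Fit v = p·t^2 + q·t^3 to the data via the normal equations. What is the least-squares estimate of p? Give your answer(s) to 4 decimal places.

The normal system XᵀX·[p, q]ᵀ = Xᵀv is [[6435, 44693]; [44693, 329979]]·[p, q]ᵀ = [-47790, -361266]ᵀ.
Determinant 6435·329979 − 44693² = 125950616.
p = ((-47790)·329979 − 44693·(-361266))/125950616 = 47045616/15743827; q = (6435·(-361266) − 44693·(-47790))/125950616 = -2146230/1431257.

p = 2.9882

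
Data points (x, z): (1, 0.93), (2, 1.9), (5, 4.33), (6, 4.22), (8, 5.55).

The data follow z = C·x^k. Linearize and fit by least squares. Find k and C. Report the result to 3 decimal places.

k = 0.852, C = 0.986

Taking logs, ln z = k·ln x + ln C, so regress ln z on ln x.
XᵀX = [[10.6052, 6.1738]; [6.1738, 5]], rhs = [8.9472, 5.1885]ᵀ  (here Σln x = 6.1738, Σ(ln x)² = 10.6052, Σln z = 5.1885, Σln x·ln z = 8.9472).
Solving (det = 14.9105): k = 0.85199, ln C = -0.01430, so C = exp(-0.01430) = 0.98580.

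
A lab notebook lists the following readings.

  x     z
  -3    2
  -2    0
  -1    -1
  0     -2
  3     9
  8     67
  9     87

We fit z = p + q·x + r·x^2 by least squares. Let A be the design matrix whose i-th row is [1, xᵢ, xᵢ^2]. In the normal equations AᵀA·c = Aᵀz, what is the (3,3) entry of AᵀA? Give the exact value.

10836

Row 3 ↔ basis x^2, column 3 ↔ basis x^2, so (AᵀA)_{3,3} = Σᵢ (x^2)·(x^2) = (9)·(9) + (4)·(4) + (1)·(1) + (0)·(0) + (9)·(9) + (64)·(64) + (81)·(81) = 10836.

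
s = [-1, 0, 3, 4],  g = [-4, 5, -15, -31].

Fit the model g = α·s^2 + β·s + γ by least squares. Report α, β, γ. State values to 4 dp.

AᵀA·[α, β, γ]ᵀ = Aᵀg reads: 338·α + 90·β + 26·γ = -635;  90·α + 26·β + 6·γ = -165;  26·α + 6·β + 4·γ = -45.
Inverting the 3×3 Gram matrix, [α, β, γ]ᵀ = [-25/8, 495/136, 245/68]ᵀ.

α = -3.1250, β = 3.6397, γ = 3.6029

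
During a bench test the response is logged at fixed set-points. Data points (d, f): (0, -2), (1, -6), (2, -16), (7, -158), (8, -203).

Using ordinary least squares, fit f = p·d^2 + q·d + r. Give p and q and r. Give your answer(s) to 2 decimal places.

p = -2.99, q = -1.31, r = -1.77

Setting ∂/∂p … = 0 gives: 6514·p + 864·q + 118·r = -20804;  864·p + 118·q + 18·r = -2768;  118·p + 18·q + 5·r = -385.
(Σd^2·d^2 = 6514, Σd^2·d = 864, Σd^2 = 118, Σd·d = 118, Σd = 18, Σ1 = 5, Σd^2·f = -20804, Σd·f = -2768, Σf = -385.)
Row-reducing yields p = -20529/6871, q = -9011/6871, r = -12143/6871.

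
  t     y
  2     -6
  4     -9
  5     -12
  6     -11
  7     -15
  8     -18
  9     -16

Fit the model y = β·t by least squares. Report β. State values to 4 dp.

β = -2.0618

Compute the Gram sums: Σt·t = 275.
Right-hand side: Σt·y = -567.
Hence β = -567 / 275 ≈ -2.06182.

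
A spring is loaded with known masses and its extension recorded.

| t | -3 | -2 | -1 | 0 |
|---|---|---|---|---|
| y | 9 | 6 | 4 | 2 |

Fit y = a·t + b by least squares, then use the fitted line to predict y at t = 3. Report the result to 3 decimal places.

The normal equations are: 14·a + (-6)·b = -43;  (-6)·a + 4·b = 21.
Eliminating b: 4·(row 1) − (-6)·(row 2) gives 20·a = 4·(-43) − (-6)·21 = -46, so a = -23/10.
Then b = (21 − (-6)·(-23/10))/4 = 9/5.
At t = 3: ŷ = (-23/10)·(3) + (9/5)·(1) = -51/10.

ŷ = -5.100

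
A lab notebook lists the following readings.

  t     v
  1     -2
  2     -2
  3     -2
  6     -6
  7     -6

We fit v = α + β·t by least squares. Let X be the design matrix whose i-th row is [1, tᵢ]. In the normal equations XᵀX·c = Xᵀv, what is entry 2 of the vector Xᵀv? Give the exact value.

Entry 2 ↔ basis t, so (Xᵀv)_{2} = Σᵢ (t)·vᵢ = (1)·(-2) + (2)·(-2) + (3)·(-2) + (6)·(-6) + (7)·(-6) = -90.

-90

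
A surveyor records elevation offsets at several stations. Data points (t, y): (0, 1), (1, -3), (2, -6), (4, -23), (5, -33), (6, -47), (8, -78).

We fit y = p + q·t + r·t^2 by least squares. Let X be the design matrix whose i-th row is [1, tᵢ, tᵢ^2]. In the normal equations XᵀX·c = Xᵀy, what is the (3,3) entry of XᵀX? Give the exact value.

6290

Row 3 ↔ basis t^2, column 3 ↔ basis t^2, so (XᵀX)_{3,3} = Σᵢ (t^2)·(t^2) = (0)·(0) + (1)·(1) + (4)·(4) + (16)·(16) + (25)·(25) + (36)·(36) + (64)·(64) = 6290.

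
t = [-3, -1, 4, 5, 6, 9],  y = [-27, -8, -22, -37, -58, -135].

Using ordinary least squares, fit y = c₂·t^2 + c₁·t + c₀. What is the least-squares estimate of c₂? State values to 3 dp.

Forming AᵀA = [[8820, 1106, 168]; [1106, 168, 20]; [168, 20, 6]] and Aᵀy = [-14551, -1747, -287]ᵀ gives AᵀA·[c₂, c₁, c₀]ᵀ = Aᵀy.
Row-reducing yields c₂ = -342997/178458, c₁ = 21727/8498, c₀ = -64745/25494.

c₂ = -1.922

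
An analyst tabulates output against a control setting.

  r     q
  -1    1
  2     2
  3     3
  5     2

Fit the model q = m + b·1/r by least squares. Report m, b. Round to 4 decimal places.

With design matrix M, MᵀM = [[4, 1/30]; [1/30, 1261/900]] and Mᵀq = [8, 7/5]ᵀ.
det = 4·(1261/900) − (1/30)² = 1681/300.
m = (8·(1261/900) − (1/30)·(7/5))/(1681/300) = 10046/5043; b = (4·(7/5) − (1/30)·8)/(1681/300) = 1600/1681.

m = 1.9921, b = 0.9518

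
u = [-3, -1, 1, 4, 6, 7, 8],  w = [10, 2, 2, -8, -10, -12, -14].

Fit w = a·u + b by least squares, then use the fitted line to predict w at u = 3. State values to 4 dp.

ŵ = -3.9866

Compute the Gram sums: Σu·u = 176, Σu = 22, Σ1 = 7.
For Xᵀw: Σu·w = -318, Σw = -30.
So XᵀX·[a, b]ᵀ = Xᵀw: [[176, 22]; [22, 7]]·[a, b]ᵀ = [-318, -30]ᵀ.
Δ = 176·7 − 22² = 748.
a = ((-318)·7 − 22·(-30))/748 = -783/374; b = (176·(-30) − 22·(-318))/748 = 39/17.
At u = 3: ŵ = (-783/374)·(3) + (39/17)·(1) = -1491/374.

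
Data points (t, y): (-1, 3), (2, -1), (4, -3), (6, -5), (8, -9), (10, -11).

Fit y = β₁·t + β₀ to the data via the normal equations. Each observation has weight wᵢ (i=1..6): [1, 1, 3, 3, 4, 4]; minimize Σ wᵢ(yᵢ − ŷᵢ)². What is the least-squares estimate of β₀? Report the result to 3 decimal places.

β₀ = 2.088

Compute the Gram sums: Σwᵢ·t·t = 817, Σwᵢ·t = 103, Σwᵢ·1 = 16.
Moment sums: Σwᵢ·t·y = -859, Σwᵢ·y = -102.
det = 817·16 − 103² = 2463.
β₁ = ((-859)·16 − 103·(-102))/2463 = -3238/2463; β₀ = (817·(-102) − 103·(-859))/2463 = 5143/2463.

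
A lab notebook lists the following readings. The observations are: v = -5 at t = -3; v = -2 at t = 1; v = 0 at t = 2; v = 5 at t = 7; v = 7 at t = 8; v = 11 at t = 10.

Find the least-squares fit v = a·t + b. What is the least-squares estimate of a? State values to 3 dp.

a = 1.199

Entries of XᵀX: Σt·t = 227, Σt = 25, Σ1 = 6.
For Xᵀv: Σt·v = 214, Σv = 16.
det = 227·6 − 25² = 737.
a = (214·6 − 25·16)/737 = 884/737; b = (227·16 − 25·214)/737 = -1718/737.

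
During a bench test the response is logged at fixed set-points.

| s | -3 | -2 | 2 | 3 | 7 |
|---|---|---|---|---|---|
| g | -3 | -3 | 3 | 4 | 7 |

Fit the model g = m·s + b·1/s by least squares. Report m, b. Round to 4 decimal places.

Entries of AᵀA: Σs·s = 75, Σs·1/s = 5, Σ1/s·1/s = 655/882.
For Aᵀg: Σs·g = 82, Σ1/s·g = 19/3.
Normal equations: [[75, 5]; [5, 655/882]]·[m, b]ᵀ = [82, 19/3]ᵀ.
Eliminating b: (655/882)·(row 1) − 5·(row 2) gives (9025/294)·m = (655/882)·82 − 5·(19/3) = 12890/441, so m = 5156/5415.
Then b = ((19/3) − 5·(5156/5415))/(655/882) = 3822/1805.

m = 0.9522, b = 2.1175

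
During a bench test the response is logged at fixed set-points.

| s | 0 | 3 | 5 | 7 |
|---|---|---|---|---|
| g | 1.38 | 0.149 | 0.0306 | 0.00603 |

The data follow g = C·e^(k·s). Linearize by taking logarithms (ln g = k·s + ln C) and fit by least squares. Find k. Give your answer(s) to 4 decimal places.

Let Y = ln g. Fitting Y = k·s + ln C by least squares:
XᵀX = [[83.0000, 15.0000]; [15.0000, 4]], rhs = [-58.9223, -10.1795]ᵀ  (here Σs = 15.0000, Σ(s)² = 83.0000, Σln g = -10.1795, Σs·ln g = -58.9223).
Slope k = (n·Σs·ln g − Σs·Σln g)/(n·Σ(s)² − (Σs)²) = (4·-58.9223 − 15.0000·-10.1795)/107.0000 = -0.77567; ln C = (Σln g − k·Σs)/n = 0.36389.

k = -0.7757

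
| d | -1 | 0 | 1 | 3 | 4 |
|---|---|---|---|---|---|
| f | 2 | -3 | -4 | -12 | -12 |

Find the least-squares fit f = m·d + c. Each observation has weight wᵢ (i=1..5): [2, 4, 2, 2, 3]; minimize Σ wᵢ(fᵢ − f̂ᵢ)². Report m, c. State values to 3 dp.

Forming MᵀWM = [[70, 18]; [18, 13]] and MᵀWf = [-228, -76]ᵀ gives MᵀWM·[m, c]ᵀ = MᵀWf.
Determinant 70·13 − 18² = 586.
m = ((-228)·13 − 18·(-76))/586 = -798/293; c = (70·(-76) − 18·(-228))/586 = -608/293.

m = -2.724, c = -2.075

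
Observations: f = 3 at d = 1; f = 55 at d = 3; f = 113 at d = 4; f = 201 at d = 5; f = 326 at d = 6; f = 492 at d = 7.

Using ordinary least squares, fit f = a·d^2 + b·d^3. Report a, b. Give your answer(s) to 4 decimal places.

With design matrix M, MᵀM = [[4660, 28976]; [28976, 184756]] and Mᵀf = [43175, 273017]ᵀ.
Eliminating b: 184756·(row 1) − 28976·(row 2) gives 21354384·a = 184756·43175 − 28976·273017 = 65899708, so a = 16474927/5338596.
Then b = (273017 − 28976·(16474927/5338596))/184756 = 5305105/5338596.

a = 3.0860, b = 0.9937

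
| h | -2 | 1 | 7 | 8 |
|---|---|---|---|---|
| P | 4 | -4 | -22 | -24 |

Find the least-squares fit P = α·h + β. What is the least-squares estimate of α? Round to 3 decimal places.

α = -2.855

The normal equations are: 118·α + 14·β = -358;  14·α + 4·β = -46.
(Σh·h = 118, Σh = 14, Σ1 = 4, Σh·P = -358, ΣP = -46.)
Δ = 118·4 − 14² = 276.
α = ((-358)·4 − 14·(-46))/276 = -197/69; β = (118·(-46) − 14·(-358))/276 = -104/69.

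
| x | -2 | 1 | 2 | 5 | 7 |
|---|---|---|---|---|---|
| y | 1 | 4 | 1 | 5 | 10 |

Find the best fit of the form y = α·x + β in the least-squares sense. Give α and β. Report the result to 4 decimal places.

α = 0.9024, β = 1.8537

Normal-equation sums: Σx·x = 83, Σx = 13, Σ1 = 5.
Right-hand side: Σx·y = 99, Σy = 21.
Normal equations: [[83, 13]; [13, 5]]·[α, β]ᵀ = [99, 21]ᵀ.
Δ = 83·5 − 13² = 246.
α = (99·5 − 13·21)/246 = 37/41; β = (83·21 − 13·99)/246 = 76/41.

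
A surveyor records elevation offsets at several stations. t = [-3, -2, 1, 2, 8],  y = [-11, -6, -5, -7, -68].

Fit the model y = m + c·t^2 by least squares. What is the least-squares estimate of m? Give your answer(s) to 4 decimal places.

Setting ∂/∂m … = 0 gives: 5·m + 82·c = -97;  82·m + 4210·c = -4508.
(Σ1 = 5, Σt^2 = 82, Σt^2·t^2 = 4210, Σy = -97, Σt^2·y = -4508.)
det = 5·4210 − 82² = 14326.
m = ((-97)·4210 − 82·(-4508))/14326 = -1489/551; c = (5·(-4508) − 82·(-97))/14326 = -561/551.

m = -2.7024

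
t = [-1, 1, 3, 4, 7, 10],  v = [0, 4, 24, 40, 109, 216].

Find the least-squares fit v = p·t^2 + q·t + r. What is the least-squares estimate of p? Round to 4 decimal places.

Setting ∂/∂p … = 0 gives: 12740·p + 1434·q + 176·r = 27801;  1434·p + 176·q + 24·r = 3159;  176·p + 24·q + 6·r = 393.
(Σt^2·t^2 = 12740, Σt^2·t = 1434, Σt^2 = 176, Σt·t = 176, Σt = 24, Σ1 = 6, Σt^2·v = 27801, Σt·v = 3159, Σv = 393.)
Solving the 3×3 system (Gaussian elimination) gives p = 42999/21986, q = 218907/109930, r = 18267/109930.

p = 1.9557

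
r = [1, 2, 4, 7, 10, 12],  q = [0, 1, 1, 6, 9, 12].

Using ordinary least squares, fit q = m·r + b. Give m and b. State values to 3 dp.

From the data, Σr·r = 314, Σr = 36, Σ1 = 6.
For Aᵀq: Σr·q = 282, Σq = 29.
Normal equations: [[314, 36]; [36, 6]]·[m, b]ᵀ = [282, 29]ᵀ.
Δ = 314·6 − 36² = 588.
m = (282·6 − 36·29)/588 = 54/49; b = (314·29 − 36·282)/588 = -523/294.

m = 1.102, b = -1.779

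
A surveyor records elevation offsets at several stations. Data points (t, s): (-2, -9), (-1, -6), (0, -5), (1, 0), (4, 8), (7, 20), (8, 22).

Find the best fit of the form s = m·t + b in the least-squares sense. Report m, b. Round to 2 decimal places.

m = 3.19, b = -3.47

AᵀA·[m, b]ᵀ = Aᵀs reads: 135·m + 17·b = 372;  17·m + 7·b = 30.
Determinant 135·7 − 17² = 656.
m = (372·7 − 17·30)/656 = 1047/328; b = (135·30 − 17·372)/656 = -1137/328.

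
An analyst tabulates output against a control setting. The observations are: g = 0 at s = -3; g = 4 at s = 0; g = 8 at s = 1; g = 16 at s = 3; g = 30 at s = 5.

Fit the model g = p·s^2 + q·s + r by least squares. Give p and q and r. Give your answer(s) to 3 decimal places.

p = 0.471, q = 2.769, r = 4.129

Sums needed: Σs^2·s^2 = 788, Σs^2·s = 126, Σs^2 = 44, Σs·s = 44, Σs = 6, Σ1 = 5.
For Aᵀg: Σs^2·g = 902, Σs·g = 206, Σg = 58.
Normal equations: [[788, 126, 44]; [126, 44, 6]; [44, 6, 5]]·[p, q, r]ᵀ = [902, 206, 58]ᵀ.
Solving the 3×3 system (Gaussian elimination) gives p = 5533/11739, q = 10835/3913, r = 48476/11739.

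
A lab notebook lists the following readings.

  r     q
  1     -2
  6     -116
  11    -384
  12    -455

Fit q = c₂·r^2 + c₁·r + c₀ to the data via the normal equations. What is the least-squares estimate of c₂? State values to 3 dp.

c₂ = -3.063

Sums needed: Σr^2·r^2 = 36674, Σr^2·r = 3276, Σr^2 = 302, Σr·r = 302, Σr = 30, Σ1 = 4.
And Σr^2·q = -116162, Σr·q = -10382, Σq = -957.
So AᵀA·[c₂, c₁, c₀]ᵀ = Aᵀq: [[36674, 3276, 302]; [3276, 302, 30]; [302, 30, 4]]·[c₂, c₁, c₀]ᵀ = [-116162, -10382, -957]ᵀ.
Row-reducing yields c₂ = -28241/9220, c₁ = -12907/9220, c₀ = 23113/9220.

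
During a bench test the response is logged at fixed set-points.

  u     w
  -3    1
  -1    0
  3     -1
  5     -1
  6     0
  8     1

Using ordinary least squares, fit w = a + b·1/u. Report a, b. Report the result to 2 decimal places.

With design matrix X, XᵀX = [[6, -61/120]; [-61/120, 2089/1600]] and Xᵀw = [0, -89/120]ᵀ.
det = 6·(2089/1600) − (-61/120)² = 21817/2880.
a = (0·(2089/1600) − (-61/120)·(-89/120))/(21817/2880) = -5429/109085; b = (6·(-89/120) − (-61/120)·0)/(21817/2880) = -12816/21817.

a = -0.05, b = -0.59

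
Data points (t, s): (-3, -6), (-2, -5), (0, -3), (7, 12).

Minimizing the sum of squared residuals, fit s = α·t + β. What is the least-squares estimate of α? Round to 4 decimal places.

Entries of MᵀM: Σt·t = 62, Σt = 2, Σ1 = 4.
For Mᵀs: Σt·s = 112, Σs = -2.
So MᵀM·[α, β]ᵀ = Mᵀs: [[62, 2]; [2, 4]]·[α, β]ᵀ = [112, -2]ᵀ.
Eliminating β: 4·(row 1) − 2·(row 2) gives 244·α = 4·112 − 2·(-2) = 452, so α = 113/61.
Then β = ((-2) − 2·(113/61))/4 = -87/61.

α = 1.8525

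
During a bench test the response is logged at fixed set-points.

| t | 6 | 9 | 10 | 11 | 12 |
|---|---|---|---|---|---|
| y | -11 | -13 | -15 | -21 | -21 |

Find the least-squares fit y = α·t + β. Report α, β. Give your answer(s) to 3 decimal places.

Normal-equation sums: Σt·t = 482, Σt = 48, Σ1 = 5.
Moment sums: Σt·y = -816, Σy = -81.
Δ = 482·5 − 48² = 106.
α = ((-816)·5 − 48·(-81))/106 = -96/53; β = (482·(-81) − 48·(-816))/106 = 63/53.

α = -1.811, β = 1.189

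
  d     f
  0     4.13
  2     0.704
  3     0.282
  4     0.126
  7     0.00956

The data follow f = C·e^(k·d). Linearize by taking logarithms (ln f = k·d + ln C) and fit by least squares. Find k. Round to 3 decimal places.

Let Y = ln f. Fitting Y = k·d + ln C by least squares:
Sums: Σd = 16.0000, Σ(d)² = 78.0000, Σln f = -6.9202, Σd·ln f = -45.3366.
Normal system: [[78.0000, 16.0000]; [16.0000, 5]]·[k, ln C]ᵀ = [-45.3366, -6.9202]ᵀ.
Δ = 78.0000·5 − (16.0000)² = 134.0000; k = (-45.3366·5 − 16.0000·-6.9202)/134.0000 = -0.86537, ln C = (78.0000·-6.9202 − 16.0000·-45.3366)/134.0000 = 1.38515.

k = -0.865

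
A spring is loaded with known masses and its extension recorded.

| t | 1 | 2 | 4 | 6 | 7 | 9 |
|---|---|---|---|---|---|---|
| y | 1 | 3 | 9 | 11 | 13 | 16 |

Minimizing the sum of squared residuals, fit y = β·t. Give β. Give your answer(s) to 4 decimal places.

Compute the Gram sums: Σt·t = 187.
Right-hand side: Σt·y = 344.
Hence β = 344 / 187 ≈ 1.83957.

β = 1.8396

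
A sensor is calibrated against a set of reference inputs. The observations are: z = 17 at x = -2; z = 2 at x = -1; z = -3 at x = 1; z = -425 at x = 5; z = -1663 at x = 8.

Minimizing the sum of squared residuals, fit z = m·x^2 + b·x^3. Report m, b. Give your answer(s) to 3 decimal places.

m = -1.947, b = -3.005

Compute the Gram sums: Σx^2·x^2 = 4739, Σx^2·x^3 = 35861, Σx^3·x^3 = 277835.
Right-hand side: Σx^2·z = -116990, Σx^3·z = -904722.
So AᵀA·[m, b]ᵀ = Aᵀz: [[4739, 35861]; [35861, 277835]]·[m, b]ᵀ = [-116990, -904722]ᵀ.
det = 4739·277835 − 35861² = 30648744.
m = ((-116990)·277835 − 35861·(-904722))/30648744 = -7460126/3831093; b = (4739·(-904722) − 35861·(-116990))/30648744 = -1644628/547299.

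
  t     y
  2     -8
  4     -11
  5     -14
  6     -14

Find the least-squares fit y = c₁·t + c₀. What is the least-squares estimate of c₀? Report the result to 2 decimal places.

The normal system AᵀA·[c₁, c₀]ᵀ = Aᵀy is [[81, 17]; [17, 4]]·[c₁, c₀]ᵀ = [-214, -47]ᵀ.
Determinant 81·4 − 17² = 35.
c₁ = ((-214)·4 − 17·(-47))/35 = -57/35; c₀ = (81·(-47) − 17·(-214))/35 = -169/35.

c₀ = -4.83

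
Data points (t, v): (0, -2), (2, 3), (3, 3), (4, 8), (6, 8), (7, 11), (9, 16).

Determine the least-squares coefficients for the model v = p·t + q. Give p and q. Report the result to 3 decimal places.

p = 1.869, q = -1.562

Setting ∂/∂p … = 0 gives: 195·p + 31·q = 316;  31·p + 7·q = 47.
Eliminating q: 7·(row 1) − 31·(row 2) gives 404·p = 7·316 − 31·47 = 755, so p = 755/404.
Then q = (47 − 31·(755/404))/7 = -631/404.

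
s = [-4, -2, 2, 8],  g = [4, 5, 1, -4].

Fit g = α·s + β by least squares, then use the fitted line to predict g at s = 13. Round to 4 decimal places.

With design matrix M, MᵀM = [[88, 4]; [4, 4]] and Mᵀg = [-56, 6]ᵀ.
Δ = 88·4 − 4² = 336.
α = ((-56)·4 − 4·6)/336 = -31/42; β = (88·6 − 4·(-56))/336 = 47/21.
At s = 13: ĝ = (-31/42)·(13) + (47/21)·(1) = -103/14.

ĝ = -7.3571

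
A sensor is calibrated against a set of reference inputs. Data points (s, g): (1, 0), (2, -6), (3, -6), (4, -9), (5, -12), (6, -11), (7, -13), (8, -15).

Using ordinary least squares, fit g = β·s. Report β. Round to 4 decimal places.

β = -1.9755

The normal system MᵀM·[β]ᵀ = Mᵀg is [[204]]·[β]ᵀ = [-403]ᵀ.
β = (-403)/204 = -1.97549.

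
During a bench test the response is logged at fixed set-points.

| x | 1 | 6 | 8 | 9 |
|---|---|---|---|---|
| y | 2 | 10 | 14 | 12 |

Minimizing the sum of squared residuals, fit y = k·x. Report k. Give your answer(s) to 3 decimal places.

Setting ∂/∂k … = 0 gives: 182·k = 282.
k = 282/182 = 1.54945.

k = 1.549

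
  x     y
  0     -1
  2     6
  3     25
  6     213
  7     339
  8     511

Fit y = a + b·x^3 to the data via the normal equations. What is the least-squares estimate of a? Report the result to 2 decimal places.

Sums needed: Σ1 = 6, Σx^3 = 1106, Σx^3·x^3 = 427242.
For Aᵀy: Σy = 1093, Σx^3·y = 424640.
AᵀA·[a, b]ᵀ = Aᵀy becomes [[6, 1106]; [1106, 427242]]·[a, b]ᵀ = [1093, 424640]ᵀ.
det = 6·427242 − 1106² = 1340216.
a = (1093·427242 − 1106·424640)/1340216 = -1338167/670108; b = (6·424640 − 1106·1093)/1340216 = 669491/670108.

a = -2.00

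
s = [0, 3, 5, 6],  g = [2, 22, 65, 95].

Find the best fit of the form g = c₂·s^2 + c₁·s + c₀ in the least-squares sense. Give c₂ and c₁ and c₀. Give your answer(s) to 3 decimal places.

c₂ = 2.939, c₁ = -2.121, c₀ = 1.985

Normal-equation sums: Σs^2·s^2 = 2002, Σs^2·s = 368, Σs^2 = 70, Σs·s = 70, Σs = 14, Σ1 = 4.
For Xᵀg: Σs^2·g = 5243, Σs·g = 961, Σg = 184.
XᵀX·[c₂, c₁, c₀]ᵀ = Xᵀg becomes [[2002, 368, 70]; [368, 70, 14]; [70, 14, 4]]·[c₂, c₁, c₀]ᵀ = [5243, 961, 184]ᵀ.
Row-reducing yields c₂ = 97/33, c₁ = -70/33, c₀ = 131/66.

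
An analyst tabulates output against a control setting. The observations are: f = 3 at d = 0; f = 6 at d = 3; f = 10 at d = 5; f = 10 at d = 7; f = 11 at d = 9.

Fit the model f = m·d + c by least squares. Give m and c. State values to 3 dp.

m = 0.922, c = 3.574

Normal-equation sums: Σd·d = 164, Σd = 24, Σ1 = 5.
Right-hand side: Σd·f = 237, Σf = 40.
XᵀX·[m, c]ᵀ = Xᵀf becomes [[164, 24]; [24, 5]]·[m, c]ᵀ = [237, 40]ᵀ.
Eliminating c: 5·(row 1) − 24·(row 2) gives 244·m = 5·237 − 24·40 = 225, so m = 225/244.
Then c = (40 − 24·(225/244))/5 = 218/61.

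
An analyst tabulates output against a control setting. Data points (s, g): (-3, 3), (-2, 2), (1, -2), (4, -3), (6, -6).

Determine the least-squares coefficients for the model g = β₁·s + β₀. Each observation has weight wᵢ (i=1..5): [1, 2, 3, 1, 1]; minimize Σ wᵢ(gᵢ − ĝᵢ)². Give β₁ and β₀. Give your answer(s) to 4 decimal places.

β₁ = -0.9630, β₀ = -0.2778

Normal-equation sums: Σwᵢ·s·s = 72, Σwᵢ·s = 6, Σwᵢ·1 = 8.
For AᵀWg: Σwᵢ·s·g = -71, Σwᵢ·g = -8.
Normal equations: [[72, 6]; [6, 8]]·[β₁, β₀]ᵀ = [-71, -8]ᵀ.
Δ = 72·8 − 6² = 540.
β₁ = ((-71)·8 − 6·(-8))/540 = -26/27; β₀ = (72·(-8) − 6·(-71))/540 = -5/18.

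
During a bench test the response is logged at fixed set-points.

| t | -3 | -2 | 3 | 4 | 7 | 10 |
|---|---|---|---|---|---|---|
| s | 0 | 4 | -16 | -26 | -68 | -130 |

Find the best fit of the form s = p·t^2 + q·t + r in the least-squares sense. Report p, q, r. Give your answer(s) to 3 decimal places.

The normal equations are: 12835·p + 1399·q + 187·r = -16876;  1399·p + 187·q + 19·r = -1936;  187·p + 19·q + 6·r = -236.
Solving the 3×3 system (Gaussian elimination) gives p = -124241/118860, q = -323599/118860, r = 18479/9905.

p = -1.045, q = -2.723, r = 1.866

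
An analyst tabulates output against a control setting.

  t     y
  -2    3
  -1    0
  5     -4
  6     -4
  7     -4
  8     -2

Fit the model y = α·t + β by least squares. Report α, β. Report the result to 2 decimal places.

AᵀA·[α, β]ᵀ = Aᵀy reads: 179·α + 23·β = -94;  23·α + 6·β = -11.
Eliminating β: 6·(row 1) − 23·(row 2) gives 545·α = 6·(-94) − 23·(-11) = -311, so α = -311/545.
Then β = ((-11) − 23·(-311/545))/6 = 193/545.

α = -0.57, β = 0.35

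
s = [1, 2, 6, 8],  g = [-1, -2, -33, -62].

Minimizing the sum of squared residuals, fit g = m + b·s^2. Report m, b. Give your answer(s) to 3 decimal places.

With design matrix M, MᵀM = [[4, 105]; [105, 5409]] and Mᵀg = [-98, -5165]ᵀ.
Determinant 4·5409 − 105² = 10611.
m = ((-98)·5409 − 105·(-5165))/10611 = 4081/3537; b = (4·(-5165) − 105·(-98))/10611 = -10370/10611.

m = 1.154, b = -0.977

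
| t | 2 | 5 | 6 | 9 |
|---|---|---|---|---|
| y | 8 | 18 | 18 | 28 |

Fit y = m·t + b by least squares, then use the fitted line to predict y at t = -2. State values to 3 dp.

ŷ = -3.000

Sums needed: Σt·t = 146, Σt = 22, Σ1 = 4.
Right-hand side: Σt·y = 466, Σy = 72.
det = 146·4 − 22² = 100.
m = (466·4 − 22·72)/100 = 14/5; b = (146·72 − 22·466)/100 = 13/5.
At t = -2: ŷ = (14/5)·(-2) + (13/5)·(1) = -3.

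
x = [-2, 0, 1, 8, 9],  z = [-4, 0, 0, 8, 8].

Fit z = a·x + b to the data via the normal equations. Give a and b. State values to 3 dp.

a = 1.069, b = -1.020

AᵀA·[a, b]ᵀ = Aᵀz reads: 150·a + 16·b = 144;  16·a + 5·b = 12.
Δ = 150·5 − 16² = 494.
a = (144·5 − 16·12)/494 = 264/247; b = (150·12 − 16·144)/494 = -252/247.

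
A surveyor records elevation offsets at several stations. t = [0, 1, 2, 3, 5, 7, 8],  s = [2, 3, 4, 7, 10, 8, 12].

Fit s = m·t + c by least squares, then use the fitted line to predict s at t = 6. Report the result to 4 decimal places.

ŝ = 9.1753

Forming AᵀA = [[152, 26]; [26, 7]] and Aᵀs = [234, 46]ᵀ gives AᵀA·[m, c]ᵀ = Aᵀs.
det = 152·7 − 26² = 388.
m = (234·7 − 26·46)/388 = 221/194; c = (152·46 − 26·234)/388 = 227/97.
At t = 6: ŝ = (221/194)·(6) + (227/97)·(1) = 890/97.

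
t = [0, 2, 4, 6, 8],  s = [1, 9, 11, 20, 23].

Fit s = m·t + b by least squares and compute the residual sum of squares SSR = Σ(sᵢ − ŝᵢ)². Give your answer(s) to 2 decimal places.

Sums needed: Σt·t = 120, Σt = 20, Σ1 = 5.
Moment sums: Σt·s = 366, Σs = 64.
Normal equations: [[120, 20]; [20, 5]]·[m, b]ᵀ = [366, 64]ᵀ.
Eliminating b: 5·(row 1) − 20·(row 2) gives 200·m = 5·366 − 20·64 = 550, so m = 11/4.
Then b = (64 − 20·(11/4))/5 = 9/5.
Residuals: -4/5, 17/10, -9/5, 17/10, -4/5; SSR = 103/10.

SSR = 10.30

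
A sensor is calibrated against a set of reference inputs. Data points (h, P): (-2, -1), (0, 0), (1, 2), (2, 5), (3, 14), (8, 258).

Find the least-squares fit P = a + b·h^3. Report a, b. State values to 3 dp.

Sums needed: Σ1 = 6, Σh^3 = 540, Σh^3·h^3 = 263002.
For MᵀP: ΣP = 278, Σh^3·P = 132524.
Determinant 6·263002 − 540² = 1286412.
a = (278·263002 − 540·132524)/1286412 = 387899/321603; b = (6·132524 − 540·278)/1286412 = 53752/107201.

a = 1.206, b = 0.501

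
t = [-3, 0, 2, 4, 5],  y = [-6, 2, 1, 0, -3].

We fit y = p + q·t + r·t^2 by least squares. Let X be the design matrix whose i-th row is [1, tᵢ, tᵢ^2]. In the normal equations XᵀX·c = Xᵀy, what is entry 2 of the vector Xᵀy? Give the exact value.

Entry 2 ↔ basis t, so (Xᵀy)_{2} = Σᵢ (t)·yᵢ = (-3)·(-6) + (0)·(2) + (2)·(1) + (4)·(0) + (5)·(-3) = 5.

5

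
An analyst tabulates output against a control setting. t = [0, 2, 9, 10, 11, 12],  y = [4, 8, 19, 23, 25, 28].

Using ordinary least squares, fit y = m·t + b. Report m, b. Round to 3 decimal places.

m = 1.911, b = 3.819

Normal-equation sums: Σt·t = 450, Σt = 44, Σ1 = 6.
Right-hand side: Σt·y = 1028, Σy = 107.
XᵀX·[m, b]ᵀ = Xᵀy becomes [[450, 44]; [44, 6]]·[m, b]ᵀ = [1028, 107]ᵀ.
Δ = 450·6 − 44² = 764.
m = (1028·6 − 44·107)/764 = 365/191; b = (450·107 − 44·1028)/764 = 1459/382.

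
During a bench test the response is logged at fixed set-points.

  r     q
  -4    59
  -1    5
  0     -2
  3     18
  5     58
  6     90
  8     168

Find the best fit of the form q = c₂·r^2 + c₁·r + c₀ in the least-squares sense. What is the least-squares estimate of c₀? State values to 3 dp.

c₀ = -1.284

With design matrix A, AᵀA = [[6355, 815, 151]; [815, 151, 17]; [151, 17, 7]] and Aᵀq = [16553, 1987, 396]ᵀ.
Solving the 3×3 system (Gaussian elimination) gives c₂ = 163049/54018, c₁ = -161407/54018, c₀ = -3852/3001.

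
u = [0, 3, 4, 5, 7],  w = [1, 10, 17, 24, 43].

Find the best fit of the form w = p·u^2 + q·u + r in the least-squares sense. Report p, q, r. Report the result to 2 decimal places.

Forming XᵀX = [[3363, 559, 99]; [559, 99, 19]; [99, 19, 5]] and Xᵀw = [3069, 519, 95]ᵀ gives XᵀX·[p, q, r]ᵀ = Xᵀw.
Inverting the 3×3 Gram matrix, [p, q, r]ᵀ = [3695/5224, 5595/5224, 2417/2612]ᵀ.

p = 0.71, q = 1.07, r = 0.93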